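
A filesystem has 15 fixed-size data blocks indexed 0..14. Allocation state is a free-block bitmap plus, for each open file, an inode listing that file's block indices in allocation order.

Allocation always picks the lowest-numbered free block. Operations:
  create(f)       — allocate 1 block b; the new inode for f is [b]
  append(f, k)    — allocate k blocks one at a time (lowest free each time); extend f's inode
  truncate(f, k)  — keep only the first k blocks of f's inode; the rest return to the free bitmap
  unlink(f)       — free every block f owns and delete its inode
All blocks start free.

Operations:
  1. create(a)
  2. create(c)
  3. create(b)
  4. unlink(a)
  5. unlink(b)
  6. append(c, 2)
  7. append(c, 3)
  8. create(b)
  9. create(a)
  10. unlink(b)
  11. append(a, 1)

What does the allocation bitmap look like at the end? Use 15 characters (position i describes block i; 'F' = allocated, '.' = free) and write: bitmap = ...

create(a): bitmap=F.............. | a=[0]
create(c): bitmap=FF............. | a=[0] c=[1]
create(b): bitmap=FFF............ | a=[0] b=[2] c=[1]
unlink(a): bitmap=.FF............ | b=[2] c=[1]
unlink(b): bitmap=.F............. | c=[1]
append(c, 2): bitmap=FFF............ | c=[1, 0, 2]
append(c, 3): bitmap=FFFFFF......... | c=[1, 0, 2, 3, 4, 5]
create(b): bitmap=FFFFFFF........ | b=[6] c=[1, 0, 2, 3, 4, 5]
create(a): bitmap=FFFFFFFF....... | a=[7] b=[6] c=[1, 0, 2, 3, 4, 5]
unlink(b): bitmap=FFFFFF.F....... | a=[7] c=[1, 0, 2, 3, 4, 5]
append(a, 1): bitmap=FFFFFFFF....... | a=[7, 6] c=[1, 0, 2, 3, 4, 5]

bitmap = FFFFFFFF.......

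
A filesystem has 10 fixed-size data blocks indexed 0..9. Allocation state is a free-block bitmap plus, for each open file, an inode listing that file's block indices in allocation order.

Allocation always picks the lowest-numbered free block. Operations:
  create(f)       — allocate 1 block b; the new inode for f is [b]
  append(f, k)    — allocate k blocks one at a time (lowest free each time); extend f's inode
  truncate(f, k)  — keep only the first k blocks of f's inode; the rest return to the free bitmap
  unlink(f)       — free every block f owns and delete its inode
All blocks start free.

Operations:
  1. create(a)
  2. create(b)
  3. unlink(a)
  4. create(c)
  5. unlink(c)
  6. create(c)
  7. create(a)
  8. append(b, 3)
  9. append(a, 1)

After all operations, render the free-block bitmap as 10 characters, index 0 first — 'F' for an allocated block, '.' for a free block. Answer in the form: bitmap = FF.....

bitmap = FFFFFFF...

after create(a) → a:[0]  free=[F.........]
after create(b) → a:[0], b:[1]  free=[FF........]
after unlink(a) → b:[1]  free=[.F........]
after create(c) → b:[1], c:[0]  free=[FF........]
after unlink(c) → b:[1]  free=[.F........]
after create(c) → b:[1], c:[0]  free=[FF........]
after create(a) → a:[2], b:[1], c:[0]  free=[FFF.......]
after append(b, 3) → a:[2], b:[1, 3, 4, 5], c:[0]  free=[FFFFFF....]
after append(a, 1) → a:[2, 6], b:[1, 3, 4, 5], c:[0]  free=[FFFFFFF...]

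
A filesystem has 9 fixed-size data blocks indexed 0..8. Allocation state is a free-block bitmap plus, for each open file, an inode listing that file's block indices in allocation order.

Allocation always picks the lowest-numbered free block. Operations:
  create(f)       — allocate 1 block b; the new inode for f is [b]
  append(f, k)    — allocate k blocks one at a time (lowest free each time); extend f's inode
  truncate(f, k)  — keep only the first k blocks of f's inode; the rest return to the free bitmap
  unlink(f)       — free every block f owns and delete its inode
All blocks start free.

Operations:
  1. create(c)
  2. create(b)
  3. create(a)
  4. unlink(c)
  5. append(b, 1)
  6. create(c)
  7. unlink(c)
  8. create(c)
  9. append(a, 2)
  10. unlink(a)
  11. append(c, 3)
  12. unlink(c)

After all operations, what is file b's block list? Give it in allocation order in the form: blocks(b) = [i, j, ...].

blocks(b) = [1, 0]

[1] create(c) — c=0 (map F........)
[2] create(b) — b=1 c=0 (map FF.......)
[3] create(a) — a=2 b=1 c=0 (map FFF......)
[4] unlink(c) — a=2 b=1 (map .FF......)
[5] append(b, 1) — a=2 b=1,0 (map FFF......)
[6] create(c) — a=2 b=1,0 c=3 (map FFFF.....)
[7] unlink(c) — a=2 b=1,0 (map FFF......)
[8] create(c) — a=2 b=1,0 c=3 (map FFFF.....)
[9] append(a, 2) — a=2,4,5 b=1,0 c=3 (map FFFFFF...)
[10] unlink(a) — b=1,0 c=3 (map FF.F.....)
[11] append(c, 3) — b=1,0 c=3,2,4,5 (map FFFFFF...)
[12] unlink(c) — b=1,0 (map FF.......)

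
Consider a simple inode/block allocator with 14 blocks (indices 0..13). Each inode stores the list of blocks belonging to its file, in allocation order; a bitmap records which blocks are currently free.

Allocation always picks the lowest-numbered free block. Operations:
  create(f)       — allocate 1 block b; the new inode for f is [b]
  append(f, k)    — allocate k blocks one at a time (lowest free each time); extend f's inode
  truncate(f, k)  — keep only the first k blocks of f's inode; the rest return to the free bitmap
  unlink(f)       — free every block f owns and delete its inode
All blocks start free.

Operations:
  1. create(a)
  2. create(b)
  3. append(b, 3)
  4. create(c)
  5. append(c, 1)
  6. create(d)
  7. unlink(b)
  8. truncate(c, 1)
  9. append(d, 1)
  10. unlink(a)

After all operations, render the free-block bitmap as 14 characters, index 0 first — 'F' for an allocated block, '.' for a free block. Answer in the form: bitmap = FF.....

bitmap = .F...F.F......

create(a): bitmap=F............. | a=[0]
create(b): bitmap=FF............ | a=[0] b=[1]
append(b, 3): bitmap=FFFFF......... | a=[0] b=[1, 2, 3, 4]
create(c): bitmap=FFFFFF........ | a=[0] b=[1, 2, 3, 4] c=[5]
append(c, 1): bitmap=FFFFFFF....... | a=[0] b=[1, 2, 3, 4] c=[5, 6]
create(d): bitmap=FFFFFFFF...... | a=[0] b=[1, 2, 3, 4] c=[5, 6] d=[7]
unlink(b): bitmap=F....FFF...... | a=[0] c=[5, 6] d=[7]
truncate(c, 1): bitmap=F....F.F...... | a=[0] c=[5] d=[7]
append(d, 1): bitmap=FF...F.F...... | a=[0] c=[5] d=[7, 1]
unlink(a): bitmap=.F...F.F...... | c=[5] d=[7, 1]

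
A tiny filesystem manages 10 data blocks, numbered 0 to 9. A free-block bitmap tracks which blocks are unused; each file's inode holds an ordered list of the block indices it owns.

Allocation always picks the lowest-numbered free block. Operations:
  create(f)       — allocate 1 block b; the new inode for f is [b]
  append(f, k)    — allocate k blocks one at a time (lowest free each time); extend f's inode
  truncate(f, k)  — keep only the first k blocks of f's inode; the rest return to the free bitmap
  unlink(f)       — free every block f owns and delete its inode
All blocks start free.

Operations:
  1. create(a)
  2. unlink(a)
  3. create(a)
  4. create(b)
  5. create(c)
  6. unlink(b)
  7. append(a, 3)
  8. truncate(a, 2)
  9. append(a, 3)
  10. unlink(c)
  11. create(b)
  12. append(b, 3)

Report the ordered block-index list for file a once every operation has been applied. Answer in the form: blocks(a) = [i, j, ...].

create(a): bitmap=F......... | a=[0]
unlink(a): bitmap=.......... | 
create(a): bitmap=F......... | a=[0]
create(b): bitmap=FF........ | a=[0] b=[1]
create(c): bitmap=FFF....... | a=[0] b=[1] c=[2]
unlink(b): bitmap=F.F....... | a=[0] c=[2]
append(a, 3): bitmap=FFFFF..... | a=[0, 1, 3, 4] c=[2]
truncate(a, 2): bitmap=FFF....... | a=[0, 1] c=[2]
append(a, 3): bitmap=FFFFFF.... | a=[0, 1, 3, 4, 5] c=[2]
unlink(c): bitmap=FF.FFF.... | a=[0, 1, 3, 4, 5]
create(b): bitmap=FFFFFF.... | a=[0, 1, 3, 4, 5] b=[2]
append(b, 3): bitmap=FFFFFFFFF. | a=[0, 1, 3, 4, 5] b=[2, 6, 7, 8]

blocks(a) = [0, 1, 3, 4, 5]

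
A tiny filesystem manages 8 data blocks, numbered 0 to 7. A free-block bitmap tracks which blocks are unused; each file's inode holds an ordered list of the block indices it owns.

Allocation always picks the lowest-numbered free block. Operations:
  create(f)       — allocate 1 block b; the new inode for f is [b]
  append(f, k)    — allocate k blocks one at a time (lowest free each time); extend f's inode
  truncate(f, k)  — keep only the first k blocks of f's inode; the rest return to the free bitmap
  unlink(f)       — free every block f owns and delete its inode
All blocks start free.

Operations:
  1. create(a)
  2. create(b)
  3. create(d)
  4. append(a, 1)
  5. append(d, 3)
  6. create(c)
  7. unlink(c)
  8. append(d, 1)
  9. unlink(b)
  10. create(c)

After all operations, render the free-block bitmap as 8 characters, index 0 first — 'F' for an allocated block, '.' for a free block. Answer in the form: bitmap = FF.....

after create(a) → a:[0]  free=[F.......]
after create(b) → a:[0], b:[1]  free=[FF......]
after create(d) → a:[0], b:[1], d:[2]  free=[FFF.....]
after append(a, 1) → a:[0, 3], b:[1], d:[2]  free=[FFFF....]
after append(d, 3) → a:[0, 3], b:[1], d:[2, 4, 5, 6]  free=[FFFFFFF.]
after create(c) → a:[0, 3], b:[1], c:[7], d:[2, 4, 5, 6]  free=[FFFFFFFF]
after unlink(c) → a:[0, 3], b:[1], d:[2, 4, 5, 6]  free=[FFFFFFF.]
after append(d, 1) → a:[0, 3], b:[1], d:[2, 4, 5, 6, 7]  free=[FFFFFFFF]
after unlink(b) → a:[0, 3], d:[2, 4, 5, 6, 7]  free=[F.FFFFFF]
after create(c) → a:[0, 3], c:[1], d:[2, 4, 5, 6, 7]  free=[FFFFFFFF]

bitmap = FFFFFFFF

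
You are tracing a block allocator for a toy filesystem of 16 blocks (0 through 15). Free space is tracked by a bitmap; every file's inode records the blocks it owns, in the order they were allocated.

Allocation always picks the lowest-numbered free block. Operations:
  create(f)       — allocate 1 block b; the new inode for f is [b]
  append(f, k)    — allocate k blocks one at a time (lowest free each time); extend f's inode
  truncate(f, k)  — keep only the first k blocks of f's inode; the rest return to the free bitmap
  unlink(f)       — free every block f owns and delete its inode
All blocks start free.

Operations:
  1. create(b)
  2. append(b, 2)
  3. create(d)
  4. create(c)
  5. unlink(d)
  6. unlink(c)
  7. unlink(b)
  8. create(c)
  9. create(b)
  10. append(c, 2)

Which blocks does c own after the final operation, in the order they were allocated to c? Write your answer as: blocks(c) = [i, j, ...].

[1] create(b) — b=0 (map F...............)
[2] append(b, 2) — b=0,1,2 (map FFF.............)
[3] create(d) — b=0,1,2 d=3 (map FFFF............)
[4] create(c) — b=0,1,2 c=4 d=3 (map FFFFF...........)
[5] unlink(d) — b=0,1,2 c=4 (map FFF.F...........)
[6] unlink(c) — b=0,1,2 (map FFF.............)
[7] unlink(b) —  (map ................)
[8] create(c) — c=0 (map F...............)
[9] create(b) — b=1 c=0 (map FF..............)
[10] append(c, 2) — b=1 c=0,2,3 (map FFFF............)

blocks(c) = [0, 2, 3]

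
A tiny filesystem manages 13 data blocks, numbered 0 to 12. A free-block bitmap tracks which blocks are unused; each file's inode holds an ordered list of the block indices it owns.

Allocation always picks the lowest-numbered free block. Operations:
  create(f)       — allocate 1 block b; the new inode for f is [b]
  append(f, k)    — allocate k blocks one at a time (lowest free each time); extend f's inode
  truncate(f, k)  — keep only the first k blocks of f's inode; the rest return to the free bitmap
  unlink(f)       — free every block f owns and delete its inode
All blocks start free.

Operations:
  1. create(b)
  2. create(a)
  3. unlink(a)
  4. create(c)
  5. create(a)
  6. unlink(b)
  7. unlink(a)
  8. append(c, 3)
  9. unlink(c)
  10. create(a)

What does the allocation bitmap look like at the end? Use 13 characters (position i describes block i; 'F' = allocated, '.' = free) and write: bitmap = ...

bitmap = F............

create(b): bitmap=F............ | b=[0]
create(a): bitmap=FF........... | a=[1] b=[0]
unlink(a): bitmap=F............ | b=[0]
create(c): bitmap=FF........... | b=[0] c=[1]
create(a): bitmap=FFF.......... | a=[2] b=[0] c=[1]
unlink(b): bitmap=.FF.......... | a=[2] c=[1]
unlink(a): bitmap=.F........... | c=[1]
append(c, 3): bitmap=FFFF......... | c=[1, 0, 2, 3]
unlink(c): bitmap=............. | 
create(a): bitmap=F............ | a=[0]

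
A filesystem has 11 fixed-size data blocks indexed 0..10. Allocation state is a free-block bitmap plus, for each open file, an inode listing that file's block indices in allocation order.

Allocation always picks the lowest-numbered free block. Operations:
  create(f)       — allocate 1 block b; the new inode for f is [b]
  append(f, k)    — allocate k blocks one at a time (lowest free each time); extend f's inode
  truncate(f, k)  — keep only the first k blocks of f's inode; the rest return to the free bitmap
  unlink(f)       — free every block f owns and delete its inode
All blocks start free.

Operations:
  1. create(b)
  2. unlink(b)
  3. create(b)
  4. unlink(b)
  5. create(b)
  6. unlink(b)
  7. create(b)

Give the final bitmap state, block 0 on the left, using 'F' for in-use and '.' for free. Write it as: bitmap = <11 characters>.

after create(b) → b:[0]  free=[F..........]
after unlink(b) →   free=[...........]
after create(b) → b:[0]  free=[F..........]
after unlink(b) →   free=[...........]
after create(b) → b:[0]  free=[F..........]
after unlink(b) →   free=[...........]
after create(b) → b:[0]  free=[F..........]

bitmap = F..........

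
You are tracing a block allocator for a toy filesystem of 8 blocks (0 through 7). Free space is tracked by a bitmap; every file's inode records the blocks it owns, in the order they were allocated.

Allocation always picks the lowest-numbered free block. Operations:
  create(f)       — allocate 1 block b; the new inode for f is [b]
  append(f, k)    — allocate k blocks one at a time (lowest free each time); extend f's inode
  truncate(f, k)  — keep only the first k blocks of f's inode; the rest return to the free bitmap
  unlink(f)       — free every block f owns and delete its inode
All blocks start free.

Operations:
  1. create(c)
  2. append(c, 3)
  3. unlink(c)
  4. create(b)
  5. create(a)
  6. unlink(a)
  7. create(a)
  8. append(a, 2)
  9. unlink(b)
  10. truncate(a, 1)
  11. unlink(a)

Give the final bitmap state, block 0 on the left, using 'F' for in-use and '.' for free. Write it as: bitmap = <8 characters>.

bitmap = ........

  1. create(c)  ⇒  F.......  {c→[0]}
  2. append(c, 3)  ⇒  FFFF....  {c→[0, 1, 2, 3]}
  3. unlink(c)  ⇒  ........  {}
  4. create(b)  ⇒  F.......  {b→[0]}
  5. create(a)  ⇒  FF......  {a→[1]; b→[0]}
  6. unlink(a)  ⇒  F.......  {b→[0]}
  7. create(a)  ⇒  FF......  {a→[1]; b→[0]}
  8. append(a, 2)  ⇒  FFFF....  {a→[1, 2, 3]; b→[0]}
  9. unlink(b)  ⇒  .FFF....  {a→[1, 2, 3]}
  10. truncate(a, 1)  ⇒  .F......  {a→[1]}
  11. unlink(a)  ⇒  ........  {}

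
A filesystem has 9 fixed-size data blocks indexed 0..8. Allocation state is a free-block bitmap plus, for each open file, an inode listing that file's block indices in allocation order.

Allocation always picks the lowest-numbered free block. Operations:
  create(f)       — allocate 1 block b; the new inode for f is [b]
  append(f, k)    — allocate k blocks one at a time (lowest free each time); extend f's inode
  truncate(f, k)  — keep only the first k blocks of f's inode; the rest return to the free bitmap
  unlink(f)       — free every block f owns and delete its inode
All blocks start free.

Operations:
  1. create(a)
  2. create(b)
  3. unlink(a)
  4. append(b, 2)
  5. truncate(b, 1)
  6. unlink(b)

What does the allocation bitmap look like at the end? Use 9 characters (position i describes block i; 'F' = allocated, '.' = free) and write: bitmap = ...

  1. create(a)  ⇒  F........  {a→[0]}
  2. create(b)  ⇒  FF.......  {a→[0]; b→[1]}
  3. unlink(a)  ⇒  .F.......  {b→[1]}
  4. append(b, 2)  ⇒  FFF......  {b→[1, 0, 2]}
  5. truncate(b, 1)  ⇒  .F.......  {b→[1]}
  6. unlink(b)  ⇒  .........  {}

bitmap = .........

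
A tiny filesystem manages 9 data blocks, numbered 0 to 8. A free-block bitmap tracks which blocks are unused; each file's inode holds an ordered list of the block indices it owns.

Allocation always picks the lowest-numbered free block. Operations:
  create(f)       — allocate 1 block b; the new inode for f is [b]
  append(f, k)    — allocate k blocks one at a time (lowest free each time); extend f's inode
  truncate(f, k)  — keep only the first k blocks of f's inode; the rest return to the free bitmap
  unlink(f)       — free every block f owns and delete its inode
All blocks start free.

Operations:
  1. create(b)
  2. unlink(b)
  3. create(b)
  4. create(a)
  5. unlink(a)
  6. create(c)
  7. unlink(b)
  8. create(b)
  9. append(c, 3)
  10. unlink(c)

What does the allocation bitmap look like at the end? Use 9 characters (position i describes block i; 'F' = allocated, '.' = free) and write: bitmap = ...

  1. create(b)  ⇒  F........  {b→[0]}
  2. unlink(b)  ⇒  .........  {}
  3. create(b)  ⇒  F........  {b→[0]}
  4. create(a)  ⇒  FF.......  {a→[1]; b→[0]}
  5. unlink(a)  ⇒  F........  {b→[0]}
  6. create(c)  ⇒  FF.......  {b→[0]; c→[1]}
  7. unlink(b)  ⇒  .F.......  {c→[1]}
  8. create(b)  ⇒  FF.......  {b→[0]; c→[1]}
  9. append(c, 3)  ⇒  FFFFF....  {b→[0]; c→[1, 2, 3, 4]}
  10. unlink(c)  ⇒  F........  {b→[0]}

bitmap = F........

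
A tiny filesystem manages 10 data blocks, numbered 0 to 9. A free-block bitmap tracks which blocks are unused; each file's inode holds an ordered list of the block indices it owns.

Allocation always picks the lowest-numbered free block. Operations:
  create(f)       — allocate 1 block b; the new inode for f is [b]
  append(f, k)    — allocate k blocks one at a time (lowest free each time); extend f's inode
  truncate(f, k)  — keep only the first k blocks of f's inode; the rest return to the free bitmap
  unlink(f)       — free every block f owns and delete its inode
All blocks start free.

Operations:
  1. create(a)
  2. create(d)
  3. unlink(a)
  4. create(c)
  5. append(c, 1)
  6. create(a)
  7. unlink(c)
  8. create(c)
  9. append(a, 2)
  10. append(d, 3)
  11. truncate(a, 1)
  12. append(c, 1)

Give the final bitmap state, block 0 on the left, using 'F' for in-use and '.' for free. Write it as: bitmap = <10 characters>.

bitmap = FFFF.FFF..

[1] create(a) — a=0 (map F.........)
[2] create(d) — a=0 d=1 (map FF........)
[3] unlink(a) — d=1 (map .F........)
[4] create(c) — c=0 d=1 (map FF........)
[5] append(c, 1) — c=0,2 d=1 (map FFF.......)
[6] create(a) — a=3 c=0,2 d=1 (map FFFF......)
[7] unlink(c) — a=3 d=1 (map .F.F......)
[8] create(c) — a=3 c=0 d=1 (map FF.F......)
[9] append(a, 2) — a=3,2,4 c=0 d=1 (map FFFFF.....)
[10] append(d, 3) — a=3,2,4 c=0 d=1,5,6,7 (map FFFFFFFF..)
[11] truncate(a, 1) — a=3 c=0 d=1,5,6,7 (map FF.F.FFF..)
[12] append(c, 1) — a=3 c=0,2 d=1,5,6,7 (map FFFF.FFF..)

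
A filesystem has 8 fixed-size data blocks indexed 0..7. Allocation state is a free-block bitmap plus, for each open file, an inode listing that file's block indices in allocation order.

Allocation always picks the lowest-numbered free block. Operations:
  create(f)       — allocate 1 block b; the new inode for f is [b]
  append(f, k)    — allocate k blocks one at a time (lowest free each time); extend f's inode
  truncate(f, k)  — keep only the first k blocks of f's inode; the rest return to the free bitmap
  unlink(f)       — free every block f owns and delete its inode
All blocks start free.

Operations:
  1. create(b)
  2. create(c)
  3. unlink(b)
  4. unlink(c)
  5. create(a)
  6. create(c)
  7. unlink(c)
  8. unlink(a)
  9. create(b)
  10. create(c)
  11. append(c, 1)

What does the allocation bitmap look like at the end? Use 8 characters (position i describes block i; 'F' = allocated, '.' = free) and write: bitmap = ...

create(b): bitmap=F....... | b=[0]
create(c): bitmap=FF...... | b=[0] c=[1]
unlink(b): bitmap=.F...... | c=[1]
unlink(c): bitmap=........ | 
create(a): bitmap=F....... | a=[0]
create(c): bitmap=FF...... | a=[0] c=[1]
unlink(c): bitmap=F....... | a=[0]
unlink(a): bitmap=........ | 
create(b): bitmap=F....... | b=[0]
create(c): bitmap=FF...... | b=[0] c=[1]
append(c, 1): bitmap=FFF..... | b=[0] c=[1, 2]

bitmap = FFF.....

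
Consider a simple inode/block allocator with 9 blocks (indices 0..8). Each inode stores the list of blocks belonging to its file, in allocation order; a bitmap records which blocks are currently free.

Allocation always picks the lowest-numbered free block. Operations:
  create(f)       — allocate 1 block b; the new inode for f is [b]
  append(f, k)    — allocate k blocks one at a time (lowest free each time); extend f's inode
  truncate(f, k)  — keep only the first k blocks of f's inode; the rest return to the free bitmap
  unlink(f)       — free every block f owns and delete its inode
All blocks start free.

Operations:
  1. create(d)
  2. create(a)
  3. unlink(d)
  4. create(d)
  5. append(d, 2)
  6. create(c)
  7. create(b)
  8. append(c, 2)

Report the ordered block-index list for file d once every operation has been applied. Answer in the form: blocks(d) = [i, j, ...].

blocks(d) = [0, 2, 3]

[1] create(d) — d=0 (map F........)
[2] create(a) — a=1 d=0 (map FF.......)
[3] unlink(d) — a=1 (map .F.......)
[4] create(d) — a=1 d=0 (map FF.......)
[5] append(d, 2) — a=1 d=0,2,3 (map FFFF.....)
[6] create(c) — a=1 c=4 d=0,2,3 (map FFFFF....)
[7] create(b) — a=1 b=5 c=4 d=0,2,3 (map FFFFFF...)
[8] append(c, 2) — a=1 b=5 c=4,6,7 d=0,2,3 (map FFFFFFFF.)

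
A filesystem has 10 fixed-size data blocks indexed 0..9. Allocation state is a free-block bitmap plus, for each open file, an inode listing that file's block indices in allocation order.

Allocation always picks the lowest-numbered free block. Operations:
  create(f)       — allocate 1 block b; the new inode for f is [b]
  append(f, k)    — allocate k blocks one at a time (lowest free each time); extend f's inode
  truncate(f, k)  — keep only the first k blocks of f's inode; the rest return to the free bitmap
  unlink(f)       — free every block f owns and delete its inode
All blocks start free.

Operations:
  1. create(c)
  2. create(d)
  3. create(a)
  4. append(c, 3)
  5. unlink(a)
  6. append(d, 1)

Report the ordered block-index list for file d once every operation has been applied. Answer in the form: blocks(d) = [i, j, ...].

[1] create(c) — c=0 (map F.........)
[2] create(d) — c=0 d=1 (map FF........)
[3] create(a) — a=2 c=0 d=1 (map FFF.......)
[4] append(c, 3) — a=2 c=0,3,4,5 d=1 (map FFFFFF....)
[5] unlink(a) — c=0,3,4,5 d=1 (map FF.FFF....)
[6] append(d, 1) — c=0,3,4,5 d=1,2 (map FFFFFF....)

blocks(d) = [1, 2]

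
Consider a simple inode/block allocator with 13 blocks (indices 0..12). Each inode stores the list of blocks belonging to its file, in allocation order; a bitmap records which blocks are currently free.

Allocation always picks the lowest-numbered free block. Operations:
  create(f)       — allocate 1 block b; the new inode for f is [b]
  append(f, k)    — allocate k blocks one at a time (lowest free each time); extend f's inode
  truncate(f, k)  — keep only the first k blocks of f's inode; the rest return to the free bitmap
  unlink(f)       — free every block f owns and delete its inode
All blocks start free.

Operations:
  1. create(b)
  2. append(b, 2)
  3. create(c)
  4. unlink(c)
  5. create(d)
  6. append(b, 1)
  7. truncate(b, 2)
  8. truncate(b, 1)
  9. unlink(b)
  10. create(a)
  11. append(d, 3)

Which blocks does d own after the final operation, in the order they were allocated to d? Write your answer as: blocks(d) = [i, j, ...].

after create(b) → b:[0]  free=[F............]
after append(b, 2) → b:[0, 1, 2]  free=[FFF..........]
after create(c) → b:[0, 1, 2], c:[3]  free=[FFFF.........]
after unlink(c) → b:[0, 1, 2]  free=[FFF..........]
after create(d) → b:[0, 1, 2], d:[3]  free=[FFFF.........]
after append(b, 1) → b:[0, 1, 2, 4], d:[3]  free=[FFFFF........]
after truncate(b, 2) → b:[0, 1], d:[3]  free=[FF.F.........]
after truncate(b, 1) → b:[0], d:[3]  free=[F..F.........]
after unlink(b) → d:[3]  free=[...F.........]
after create(a) → a:[0], d:[3]  free=[F..F.........]
after append(d, 3) → a:[0], d:[3, 1, 2, 4]  free=[FFFFF........]

blocks(d) = [3, 1, 2, 4]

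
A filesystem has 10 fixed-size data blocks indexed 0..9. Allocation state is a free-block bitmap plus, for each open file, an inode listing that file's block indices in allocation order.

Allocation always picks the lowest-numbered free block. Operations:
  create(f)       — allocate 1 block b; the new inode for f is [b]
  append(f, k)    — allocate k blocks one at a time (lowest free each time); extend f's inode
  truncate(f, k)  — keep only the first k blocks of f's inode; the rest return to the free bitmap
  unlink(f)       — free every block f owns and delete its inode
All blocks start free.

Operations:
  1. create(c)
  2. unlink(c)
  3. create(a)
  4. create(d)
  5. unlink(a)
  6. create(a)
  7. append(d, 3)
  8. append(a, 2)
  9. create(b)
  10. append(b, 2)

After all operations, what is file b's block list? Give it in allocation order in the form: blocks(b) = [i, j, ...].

blocks(b) = [7, 8, 9]

after create(c) → c:[0]  free=[F.........]
after unlink(c) →   free=[..........]
after create(a) → a:[0]  free=[F.........]
after create(d) → a:[0], d:[1]  free=[FF........]
after unlink(a) → d:[1]  free=[.F........]
after create(a) → a:[0], d:[1]  free=[FF........]
after append(d, 3) → a:[0], d:[1, 2, 3, 4]  free=[FFFFF.....]
after append(a, 2) → a:[0, 5, 6], d:[1, 2, 3, 4]  free=[FFFFFFF...]
after create(b) → a:[0, 5, 6], b:[7], d:[1, 2, 3, 4]  free=[FFFFFFFF..]
after append(b, 2) → a:[0, 5, 6], b:[7, 8, 9], d:[1, 2, 3, 4]  free=[FFFFFFFFFF]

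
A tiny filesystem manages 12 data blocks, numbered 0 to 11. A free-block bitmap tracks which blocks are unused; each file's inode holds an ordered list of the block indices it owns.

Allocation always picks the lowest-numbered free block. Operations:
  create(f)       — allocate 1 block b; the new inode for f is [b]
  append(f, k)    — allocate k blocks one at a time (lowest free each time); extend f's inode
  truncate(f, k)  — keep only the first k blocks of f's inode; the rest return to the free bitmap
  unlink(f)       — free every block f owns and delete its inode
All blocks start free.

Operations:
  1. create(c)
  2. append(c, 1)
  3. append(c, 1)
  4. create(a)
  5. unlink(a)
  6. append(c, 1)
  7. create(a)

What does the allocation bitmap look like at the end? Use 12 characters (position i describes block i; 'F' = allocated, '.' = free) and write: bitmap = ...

create(c): bitmap=F........... | c=[0]
append(c, 1): bitmap=FF.......... | c=[0, 1]
append(c, 1): bitmap=FFF......... | c=[0, 1, 2]
create(a): bitmap=FFFF........ | a=[3] c=[0, 1, 2]
unlink(a): bitmap=FFF......... | c=[0, 1, 2]
append(c, 1): bitmap=FFFF........ | c=[0, 1, 2, 3]
create(a): bitmap=FFFFF....... | a=[4] c=[0, 1, 2, 3]

bitmap = FFFFF.......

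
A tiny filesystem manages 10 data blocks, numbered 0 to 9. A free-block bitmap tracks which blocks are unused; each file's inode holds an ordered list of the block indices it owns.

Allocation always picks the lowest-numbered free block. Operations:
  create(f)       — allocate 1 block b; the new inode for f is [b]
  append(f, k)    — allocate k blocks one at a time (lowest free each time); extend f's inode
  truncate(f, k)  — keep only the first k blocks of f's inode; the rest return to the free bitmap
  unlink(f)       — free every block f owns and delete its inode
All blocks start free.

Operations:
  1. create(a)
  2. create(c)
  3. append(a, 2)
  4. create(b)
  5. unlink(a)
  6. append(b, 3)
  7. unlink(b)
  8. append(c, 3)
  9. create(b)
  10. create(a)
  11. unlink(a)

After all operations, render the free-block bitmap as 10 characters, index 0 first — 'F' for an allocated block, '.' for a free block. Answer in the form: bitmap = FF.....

bitmap = FFFFF.....

after create(a) → a:[0]  free=[F.........]
after create(c) → a:[0], c:[1]  free=[FF........]
after append(a, 2) → a:[0, 2, 3], c:[1]  free=[FFFF......]
after create(b) → a:[0, 2, 3], b:[4], c:[1]  free=[FFFFF.....]
after unlink(a) → b:[4], c:[1]  free=[.F..F.....]
after append(b, 3) → b:[4, 0, 2, 3], c:[1]  free=[FFFFF.....]
after unlink(b) → c:[1]  free=[.F........]
after append(c, 3) → c:[1, 0, 2, 3]  free=[FFFF......]
after create(b) → b:[4], c:[1, 0, 2, 3]  free=[FFFFF.....]
after create(a) → a:[5], b:[4], c:[1, 0, 2, 3]  free=[FFFFFF....]
after unlink(a) → b:[4], c:[1, 0, 2, 3]  free=[FFFFF.....]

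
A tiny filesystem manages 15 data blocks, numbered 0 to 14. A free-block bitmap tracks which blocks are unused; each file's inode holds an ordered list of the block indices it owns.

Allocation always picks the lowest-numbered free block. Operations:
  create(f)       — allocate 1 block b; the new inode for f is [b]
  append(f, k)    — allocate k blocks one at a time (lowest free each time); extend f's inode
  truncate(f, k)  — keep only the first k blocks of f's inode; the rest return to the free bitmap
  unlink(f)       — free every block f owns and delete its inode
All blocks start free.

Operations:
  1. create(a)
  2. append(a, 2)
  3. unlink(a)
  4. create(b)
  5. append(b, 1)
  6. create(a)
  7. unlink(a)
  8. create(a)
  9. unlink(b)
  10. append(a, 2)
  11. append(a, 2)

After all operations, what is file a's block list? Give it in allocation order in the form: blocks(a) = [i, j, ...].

create(a): bitmap=F.............. | a=[0]
append(a, 2): bitmap=FFF............ | a=[0, 1, 2]
unlink(a): bitmap=............... | 
create(b): bitmap=F.............. | b=[0]
append(b, 1): bitmap=FF............. | b=[0, 1]
create(a): bitmap=FFF............ | a=[2] b=[0, 1]
unlink(a): bitmap=FF............. | b=[0, 1]
create(a): bitmap=FFF............ | a=[2] b=[0, 1]
unlink(b): bitmap=..F............ | a=[2]
append(a, 2): bitmap=FFF............ | a=[2, 0, 1]
append(a, 2): bitmap=FFFFF.......... | a=[2, 0, 1, 3, 4]

blocks(a) = [2, 0, 1, 3, 4]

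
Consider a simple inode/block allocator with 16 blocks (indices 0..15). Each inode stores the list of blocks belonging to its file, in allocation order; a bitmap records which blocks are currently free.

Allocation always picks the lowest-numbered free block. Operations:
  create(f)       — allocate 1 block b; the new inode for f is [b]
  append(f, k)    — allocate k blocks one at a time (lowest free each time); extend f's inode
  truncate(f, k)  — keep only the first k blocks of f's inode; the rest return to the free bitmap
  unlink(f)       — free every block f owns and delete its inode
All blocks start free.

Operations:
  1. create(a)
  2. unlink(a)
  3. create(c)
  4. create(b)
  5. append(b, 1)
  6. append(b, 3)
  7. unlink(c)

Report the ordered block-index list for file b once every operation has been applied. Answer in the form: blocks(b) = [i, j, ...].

after create(a) → a:[0]  free=[F...............]
after unlink(a) →   free=[................]
after create(c) → c:[0]  free=[F...............]
after create(b) → b:[1], c:[0]  free=[FF..............]
after append(b, 1) → b:[1, 2], c:[0]  free=[FFF.............]
after append(b, 3) → b:[1, 2, 3, 4, 5], c:[0]  free=[FFFFFF..........]
after unlink(c) → b:[1, 2, 3, 4, 5]  free=[.FFFFF..........]

blocks(b) = [1, 2, 3, 4, 5]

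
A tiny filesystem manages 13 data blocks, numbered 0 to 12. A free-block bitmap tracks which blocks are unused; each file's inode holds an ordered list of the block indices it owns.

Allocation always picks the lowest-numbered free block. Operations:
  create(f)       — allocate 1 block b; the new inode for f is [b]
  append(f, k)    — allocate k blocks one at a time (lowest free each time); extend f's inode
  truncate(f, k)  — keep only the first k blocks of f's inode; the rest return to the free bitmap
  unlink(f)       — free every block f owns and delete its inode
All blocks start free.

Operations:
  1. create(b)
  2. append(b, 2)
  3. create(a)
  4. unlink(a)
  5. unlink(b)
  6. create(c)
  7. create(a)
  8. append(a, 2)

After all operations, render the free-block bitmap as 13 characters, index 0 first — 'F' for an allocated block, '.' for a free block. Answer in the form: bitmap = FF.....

bitmap = FFFF.........

create(b): bitmap=F............ | b=[0]
append(b, 2): bitmap=FFF.......... | b=[0, 1, 2]
create(a): bitmap=FFFF......... | a=[3] b=[0, 1, 2]
unlink(a): bitmap=FFF.......... | b=[0, 1, 2]
unlink(b): bitmap=............. | 
create(c): bitmap=F............ | c=[0]
create(a): bitmap=FF........... | a=[1] c=[0]
append(a, 2): bitmap=FFFF......... | a=[1, 2, 3] c=[0]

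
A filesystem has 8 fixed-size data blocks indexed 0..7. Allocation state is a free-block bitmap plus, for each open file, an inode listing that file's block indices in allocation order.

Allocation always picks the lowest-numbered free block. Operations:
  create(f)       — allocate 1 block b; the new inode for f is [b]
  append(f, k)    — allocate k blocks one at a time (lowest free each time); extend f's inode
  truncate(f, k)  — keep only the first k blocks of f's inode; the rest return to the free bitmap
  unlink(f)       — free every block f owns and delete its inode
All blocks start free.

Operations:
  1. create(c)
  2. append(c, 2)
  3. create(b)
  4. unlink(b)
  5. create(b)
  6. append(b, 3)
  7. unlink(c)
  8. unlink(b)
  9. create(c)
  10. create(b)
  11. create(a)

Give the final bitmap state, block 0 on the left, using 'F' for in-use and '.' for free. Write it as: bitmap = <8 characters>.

after create(c) → c:[0]  free=[F.......]
after append(c, 2) → c:[0, 1, 2]  free=[FFF.....]
after create(b) → b:[3], c:[0, 1, 2]  free=[FFFF....]
after unlink(b) → c:[0, 1, 2]  free=[FFF.....]
after create(b) → b:[3], c:[0, 1, 2]  free=[FFFF....]
after append(b, 3) → b:[3, 4, 5, 6], c:[0, 1, 2]  free=[FFFFFFF.]
after unlink(c) → b:[3, 4, 5, 6]  free=[...FFFF.]
after unlink(b) →   free=[........]
after create(c) → c:[0]  free=[F.......]
after create(b) → b:[1], c:[0]  free=[FF......]
after create(a) → a:[2], b:[1], c:[0]  free=[FFF.....]

bitmap = FFF.....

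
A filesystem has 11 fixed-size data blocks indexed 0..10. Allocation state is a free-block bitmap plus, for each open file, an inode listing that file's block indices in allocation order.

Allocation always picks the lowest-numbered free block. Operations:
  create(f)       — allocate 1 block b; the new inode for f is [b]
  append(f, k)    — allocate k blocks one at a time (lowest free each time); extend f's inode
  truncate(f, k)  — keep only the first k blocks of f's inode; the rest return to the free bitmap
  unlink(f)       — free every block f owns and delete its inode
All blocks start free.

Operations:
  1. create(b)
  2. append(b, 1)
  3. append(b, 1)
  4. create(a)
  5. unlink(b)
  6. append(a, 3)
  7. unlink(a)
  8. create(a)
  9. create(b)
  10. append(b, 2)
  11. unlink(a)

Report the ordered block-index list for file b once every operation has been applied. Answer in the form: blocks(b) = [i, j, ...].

create(b): bitmap=F.......... | b=[0]
append(b, 1): bitmap=FF......... | b=[0, 1]
append(b, 1): bitmap=FFF........ | b=[0, 1, 2]
create(a): bitmap=FFFF....... | a=[3] b=[0, 1, 2]
unlink(b): bitmap=...F....... | a=[3]
append(a, 3): bitmap=FFFF....... | a=[3, 0, 1, 2]
unlink(a): bitmap=........... | 
create(a): bitmap=F.......... | a=[0]
create(b): bitmap=FF......... | a=[0] b=[1]
append(b, 2): bitmap=FFFF....... | a=[0] b=[1, 2, 3]
unlink(a): bitmap=.FFF....... | b=[1, 2, 3]

blocks(b) = [1, 2, 3]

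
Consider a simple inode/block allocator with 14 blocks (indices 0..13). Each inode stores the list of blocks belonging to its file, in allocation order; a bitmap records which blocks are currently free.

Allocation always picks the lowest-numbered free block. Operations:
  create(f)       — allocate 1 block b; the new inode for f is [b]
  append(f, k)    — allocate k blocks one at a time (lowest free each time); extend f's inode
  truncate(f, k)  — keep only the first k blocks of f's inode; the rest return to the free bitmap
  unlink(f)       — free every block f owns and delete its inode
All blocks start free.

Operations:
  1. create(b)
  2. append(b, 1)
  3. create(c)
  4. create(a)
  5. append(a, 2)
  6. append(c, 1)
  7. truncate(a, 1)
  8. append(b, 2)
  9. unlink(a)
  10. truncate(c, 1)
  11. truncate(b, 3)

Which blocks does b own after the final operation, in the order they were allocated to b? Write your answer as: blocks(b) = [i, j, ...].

[1] create(b) — b=0 (map F.............)
[2] append(b, 1) — b=0,1 (map FF............)
[3] create(c) — b=0,1 c=2 (map FFF...........)
[4] create(a) — a=3 b=0,1 c=2 (map FFFF..........)
[5] append(a, 2) — a=3,4,5 b=0,1 c=2 (map FFFFFF........)
[6] append(c, 1) — a=3,4,5 b=0,1 c=2,6 (map FFFFFFF.......)
[7] truncate(a, 1) — a=3 b=0,1 c=2,6 (map FFFF..F.......)
[8] append(b, 2) — a=3 b=0,1,4,5 c=2,6 (map FFFFFFF.......)
[9] unlink(a) — b=0,1,4,5 c=2,6 (map FFF.FFF.......)
[10] truncate(c, 1) — b=0,1,4,5 c=2 (map FFF.FF........)
[11] truncate(b, 3) — b=0,1,4 c=2 (map FFF.F.........)

blocks(b) = [0, 1, 4]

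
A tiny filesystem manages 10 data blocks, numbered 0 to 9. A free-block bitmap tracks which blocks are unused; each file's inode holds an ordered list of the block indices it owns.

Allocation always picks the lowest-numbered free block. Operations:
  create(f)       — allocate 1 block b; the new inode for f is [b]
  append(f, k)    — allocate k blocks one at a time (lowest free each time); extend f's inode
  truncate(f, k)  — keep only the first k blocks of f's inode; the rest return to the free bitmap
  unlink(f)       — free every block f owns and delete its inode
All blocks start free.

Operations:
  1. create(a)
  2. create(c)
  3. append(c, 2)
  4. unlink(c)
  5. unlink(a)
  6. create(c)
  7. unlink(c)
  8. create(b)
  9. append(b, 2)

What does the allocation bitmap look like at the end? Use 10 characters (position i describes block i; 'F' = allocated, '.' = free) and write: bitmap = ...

bitmap = FFF.......

[1] create(a) — a=0 (map F.........)
[2] create(c) — a=0 c=1 (map FF........)
[3] append(c, 2) — a=0 c=1,2,3 (map FFFF......)
[4] unlink(c) — a=0 (map F.........)
[5] unlink(a) —  (map ..........)
[6] create(c) — c=0 (map F.........)
[7] unlink(c) —  (map ..........)
[8] create(b) — b=0 (map F.........)
[9] append(b, 2) — b=0,1,2 (map FFF.......)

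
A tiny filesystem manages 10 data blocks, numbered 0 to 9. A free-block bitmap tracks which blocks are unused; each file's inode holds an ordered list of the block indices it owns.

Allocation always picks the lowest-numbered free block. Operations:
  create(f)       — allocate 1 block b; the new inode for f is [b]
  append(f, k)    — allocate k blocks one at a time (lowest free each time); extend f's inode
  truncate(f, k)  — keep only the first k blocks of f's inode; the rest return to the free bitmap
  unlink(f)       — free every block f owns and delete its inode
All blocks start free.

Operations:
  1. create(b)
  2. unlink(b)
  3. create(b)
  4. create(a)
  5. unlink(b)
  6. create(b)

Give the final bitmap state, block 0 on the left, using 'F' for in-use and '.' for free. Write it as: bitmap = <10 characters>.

bitmap = FF........

create(b): bitmap=F......... | b=[0]
unlink(b): bitmap=.......... | 
create(b): bitmap=F......... | b=[0]
create(a): bitmap=FF........ | a=[1] b=[0]
unlink(b): bitmap=.F........ | a=[1]
create(b): bitmap=FF........ | a=[1] b=[0]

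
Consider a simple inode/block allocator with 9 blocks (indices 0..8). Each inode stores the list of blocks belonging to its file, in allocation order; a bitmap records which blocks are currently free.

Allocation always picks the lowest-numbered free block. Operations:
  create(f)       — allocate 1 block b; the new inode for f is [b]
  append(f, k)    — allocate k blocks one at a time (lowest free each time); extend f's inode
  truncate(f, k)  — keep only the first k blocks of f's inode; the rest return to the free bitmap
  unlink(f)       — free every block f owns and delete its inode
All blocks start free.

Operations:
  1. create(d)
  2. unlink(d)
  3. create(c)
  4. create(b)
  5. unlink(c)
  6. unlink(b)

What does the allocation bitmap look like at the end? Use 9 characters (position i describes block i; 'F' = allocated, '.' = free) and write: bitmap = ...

[1] create(d) — d=0 (map F........)
[2] unlink(d) —  (map .........)
[3] create(c) — c=0 (map F........)
[4] create(b) — b=1 c=0 (map FF.......)
[5] unlink(c) — b=1 (map .F.......)
[6] unlink(b) —  (map .........)

bitmap = .........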